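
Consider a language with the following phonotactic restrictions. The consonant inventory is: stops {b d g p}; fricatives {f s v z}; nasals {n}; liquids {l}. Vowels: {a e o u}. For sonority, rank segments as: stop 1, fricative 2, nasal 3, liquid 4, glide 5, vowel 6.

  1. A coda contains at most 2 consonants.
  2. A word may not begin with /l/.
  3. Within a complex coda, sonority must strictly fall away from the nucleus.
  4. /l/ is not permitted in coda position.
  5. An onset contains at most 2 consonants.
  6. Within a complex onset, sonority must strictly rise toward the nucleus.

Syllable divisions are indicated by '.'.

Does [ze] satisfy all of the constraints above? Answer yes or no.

yes

[ze] — σ1 onset /z/, coda /∅/ ok → licit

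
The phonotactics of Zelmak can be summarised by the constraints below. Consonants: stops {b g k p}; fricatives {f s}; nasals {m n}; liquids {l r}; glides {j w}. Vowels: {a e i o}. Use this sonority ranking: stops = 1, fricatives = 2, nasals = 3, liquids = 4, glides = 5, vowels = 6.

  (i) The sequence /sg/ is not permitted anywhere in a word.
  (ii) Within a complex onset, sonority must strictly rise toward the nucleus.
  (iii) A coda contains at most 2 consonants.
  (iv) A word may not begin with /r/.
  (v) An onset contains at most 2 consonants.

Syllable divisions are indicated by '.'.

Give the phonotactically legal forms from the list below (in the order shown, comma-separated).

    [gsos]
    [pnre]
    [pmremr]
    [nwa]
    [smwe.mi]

[gsos] — σ1 onset /gs/ (1→2 rises), coda /s/ ok → phonotactically legal
[pnre] — violates constraint (v): syllable 1 onset /pnr/ has 3 consonants (> 2) → phonotactically illegal
[pmremr] — violates constraint (v): syllable 1 onset /pmr/ has 3 consonants (> 2) → phonotactically illegal
[nwa] — σ1 onset /nw/ (3→5 rises), coda /∅/ ok → phonotactically legal
[smwe.mi] — violates constraint (v): syllable 1 onset /smw/ has 3 consonants (> 2) → phonotactically illegal

[gsos], [nwa]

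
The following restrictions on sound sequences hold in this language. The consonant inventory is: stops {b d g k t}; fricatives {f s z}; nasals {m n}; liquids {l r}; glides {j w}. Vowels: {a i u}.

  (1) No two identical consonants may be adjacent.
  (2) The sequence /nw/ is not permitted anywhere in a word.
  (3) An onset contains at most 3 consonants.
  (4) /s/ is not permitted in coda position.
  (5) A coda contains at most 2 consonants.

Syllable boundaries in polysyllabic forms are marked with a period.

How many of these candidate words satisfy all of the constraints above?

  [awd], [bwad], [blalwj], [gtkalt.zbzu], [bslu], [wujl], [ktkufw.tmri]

6

[awd] — σ1 onset /∅/, coda /wd/ (2C) ok → well-formed
[bwad] — σ1 onset /bw/ (2C), coda /d/ ok → well-formed
[blalwj] — violates constraint 5: syllable 1 coda /lwj/ has 3 consonants (> 2) → ill-formed
[gtkalt.zbzu] — σ1 onset /gtk/ (3C), coda /lt/ (2C) ok; σ2 onset /zbz/ (3C), coda /∅/ ok → well-formed
[bslu] — σ1 onset /bsl/ (3C), coda /∅/ ok → well-formed
[wujl] — σ1 onset /w/, coda /jl/ (2C) ok → well-formed
[ktkufw.tmri] — σ1 onset /ktk/ (3C), coda /fw/ (2C) ok; σ2 onset /tmr/ (3C), coda /∅/ ok → well-formed
Well-formed: [awd], [bwad], [gtkalt.zbzu], [bslu], [wujl], [ktkufw.tmri] → 6.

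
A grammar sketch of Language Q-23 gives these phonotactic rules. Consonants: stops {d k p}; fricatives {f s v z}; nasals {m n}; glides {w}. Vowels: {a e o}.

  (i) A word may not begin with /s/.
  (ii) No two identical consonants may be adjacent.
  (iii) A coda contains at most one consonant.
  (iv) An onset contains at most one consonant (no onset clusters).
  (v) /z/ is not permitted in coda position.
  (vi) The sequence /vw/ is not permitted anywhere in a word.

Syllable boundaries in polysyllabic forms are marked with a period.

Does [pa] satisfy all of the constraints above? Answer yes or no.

yes

[pa] — σ1 onset /p/, coda /∅/ ok → permitted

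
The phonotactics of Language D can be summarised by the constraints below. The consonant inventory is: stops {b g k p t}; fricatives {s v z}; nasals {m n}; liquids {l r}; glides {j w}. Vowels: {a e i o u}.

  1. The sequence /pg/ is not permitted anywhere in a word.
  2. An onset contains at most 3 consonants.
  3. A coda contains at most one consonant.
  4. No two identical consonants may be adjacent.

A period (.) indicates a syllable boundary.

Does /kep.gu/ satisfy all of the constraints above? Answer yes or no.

/kep.gu/ — violates constraint 1: contains banned sequence /pg/ → ill-formed

no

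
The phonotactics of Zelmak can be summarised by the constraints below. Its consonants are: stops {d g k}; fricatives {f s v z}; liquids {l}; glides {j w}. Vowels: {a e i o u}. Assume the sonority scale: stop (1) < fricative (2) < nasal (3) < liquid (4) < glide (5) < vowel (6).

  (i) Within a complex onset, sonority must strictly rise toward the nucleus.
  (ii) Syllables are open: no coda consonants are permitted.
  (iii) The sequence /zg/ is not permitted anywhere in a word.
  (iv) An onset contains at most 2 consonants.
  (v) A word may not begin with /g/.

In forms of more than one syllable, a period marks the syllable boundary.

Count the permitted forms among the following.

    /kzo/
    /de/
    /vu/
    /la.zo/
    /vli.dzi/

/kzo/ — σ1 onset /kz/ (1→2 rises), coda /∅/ ok → permitted
/de/ — σ1 onset /d/, coda /∅/ ok → permitted
/vu/ — σ1 onset /v/, coda /∅/ ok → permitted
/la.zo/ — σ1 onset /l/, coda /∅/ ok; σ2 onset /z/, coda /∅/ ok → permitted
/vli.dzi/ — σ1 onset /vl/ (2→4 rises), coda /∅/ ok; σ2 onset /dz/ (1→2 rises), coda /∅/ ok → permitted
Permitted: /kzo/, /de/, /vu/, /la.zo/, /vli.dzi/ → 5.

5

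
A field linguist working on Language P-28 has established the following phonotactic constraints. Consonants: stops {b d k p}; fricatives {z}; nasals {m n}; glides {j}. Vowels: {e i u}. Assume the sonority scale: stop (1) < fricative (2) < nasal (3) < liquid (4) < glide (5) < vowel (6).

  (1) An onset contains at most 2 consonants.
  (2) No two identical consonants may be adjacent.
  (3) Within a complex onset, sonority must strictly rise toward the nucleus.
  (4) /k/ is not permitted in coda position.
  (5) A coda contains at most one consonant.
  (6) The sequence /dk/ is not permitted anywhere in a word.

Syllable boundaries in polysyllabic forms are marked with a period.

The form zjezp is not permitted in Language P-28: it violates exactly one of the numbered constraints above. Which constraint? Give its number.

5

zjezp: syllable 1 coda /zp/ has 2 consonants (> 1).
This is a violation of constraint 5: "A coda contains at most one consonant."
The remaining constraints (1, 2, 3, 4, 6) are satisfied.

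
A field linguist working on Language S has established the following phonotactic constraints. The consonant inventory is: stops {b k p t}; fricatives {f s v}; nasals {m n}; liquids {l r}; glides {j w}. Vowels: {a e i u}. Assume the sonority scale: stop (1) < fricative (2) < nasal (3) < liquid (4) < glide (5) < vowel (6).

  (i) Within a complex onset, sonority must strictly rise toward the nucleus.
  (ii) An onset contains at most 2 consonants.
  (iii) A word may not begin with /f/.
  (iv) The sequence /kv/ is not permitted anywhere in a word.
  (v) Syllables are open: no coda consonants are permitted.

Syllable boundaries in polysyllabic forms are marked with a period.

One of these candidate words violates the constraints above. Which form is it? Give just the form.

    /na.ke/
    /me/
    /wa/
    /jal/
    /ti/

/jal/

/na.ke/ — σ1 onset /n/, coda /∅/ ok; σ2 onset /k/, coda /∅/ ok → well-formed
/me/ — σ1 onset /m/, coda /∅/ ok → well-formed
/wa/ — σ1 onset /w/, coda /∅/ ok → well-formed
/jal/ — violates constraint (v): syllable 1 coda /l/ has 1 consonant (> 0) → ill-formed
/ti/ — σ1 onset /t/, coda /∅/ ok → well-formed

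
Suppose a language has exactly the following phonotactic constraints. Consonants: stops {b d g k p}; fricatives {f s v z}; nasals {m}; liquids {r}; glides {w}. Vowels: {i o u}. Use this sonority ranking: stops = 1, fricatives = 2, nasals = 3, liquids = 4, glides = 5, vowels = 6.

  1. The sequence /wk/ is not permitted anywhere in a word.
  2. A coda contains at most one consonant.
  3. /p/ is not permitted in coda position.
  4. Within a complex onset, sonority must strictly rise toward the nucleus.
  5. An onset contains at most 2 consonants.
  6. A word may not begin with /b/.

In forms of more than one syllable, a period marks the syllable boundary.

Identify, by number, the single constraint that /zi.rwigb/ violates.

/zi.rwigb/: syllable 2 coda /gb/ has 2 consonants (> 1).
This is a violation of constraint 2: "A coda contains at most one consonant."
The remaining constraints (1, 3, 4, 5, 6) are satisfied.

2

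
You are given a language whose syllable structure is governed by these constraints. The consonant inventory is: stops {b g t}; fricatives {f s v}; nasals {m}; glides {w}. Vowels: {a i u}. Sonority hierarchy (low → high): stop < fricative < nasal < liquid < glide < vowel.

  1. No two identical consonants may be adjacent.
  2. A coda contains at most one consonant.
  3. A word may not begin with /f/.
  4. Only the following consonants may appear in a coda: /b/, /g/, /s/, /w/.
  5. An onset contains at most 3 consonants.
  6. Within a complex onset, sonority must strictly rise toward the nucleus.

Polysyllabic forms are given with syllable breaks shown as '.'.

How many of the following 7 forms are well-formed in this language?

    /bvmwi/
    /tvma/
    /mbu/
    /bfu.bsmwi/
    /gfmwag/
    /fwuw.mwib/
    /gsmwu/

1

/bvmwi/ — violates constraint 5: syllable 1 onset /bvmw/ has 4 consonants (> 3) → ill-formed
/tvma/ — σ1 onset /tvm/ (1→2→3 rises), coda /∅/ ok → well-formed
/mbu/ — violates constraint 6: syllable 1 onset /mb/: /m/ (nasal, 3) → /b/ (stop, 1) does not rise → ill-formed
/bfu.bsmwi/ — violates constraint 5: syllable 2 onset /bsmw/ has 4 consonants (> 3) → ill-formed
/gfmwag/ — violates constraint 5: syllable 1 onset /gfmw/ has 4 consonants (> 3) → ill-formed
/fwuw.mwib/ — violates constraint 3: word begins with /f/ → ill-formed
/gsmwu/ — violates constraint 5: syllable 1 onset /gsmw/ has 4 consonants (> 3) → ill-formed
Well-formed: /tvma/ → 1.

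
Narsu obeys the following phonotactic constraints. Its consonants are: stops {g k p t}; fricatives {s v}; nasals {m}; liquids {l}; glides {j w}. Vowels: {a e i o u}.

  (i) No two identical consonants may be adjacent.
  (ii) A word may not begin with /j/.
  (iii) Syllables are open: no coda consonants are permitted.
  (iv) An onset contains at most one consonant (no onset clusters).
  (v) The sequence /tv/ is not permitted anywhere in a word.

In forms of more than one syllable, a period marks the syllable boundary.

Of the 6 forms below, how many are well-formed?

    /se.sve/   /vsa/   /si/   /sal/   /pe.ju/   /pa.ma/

/se.sve/ — violates constraint (iv): syllable 2 onset /sv/ has 2 consonants (> 1) → ill-formed
/vsa/ — violates constraint (iv): syllable 1 onset /vs/ has 2 consonants (> 1) → ill-formed
/si/ — σ1 onset /s/, coda /∅/ ok → well-formed
/sal/ — violates constraint (iii): syllable 1 coda /l/ has 1 consonant (> 0) → ill-formed
/pe.ju/ — σ1 onset /p/, coda /∅/ ok; σ2 onset /j/, coda /∅/ ok → well-formed
/pa.ma/ — σ1 onset /p/, coda /∅/ ok; σ2 onset /m/, coda /∅/ ok → well-formed
Well-formed: /si/, /pe.ju/, /pa.ma/ → 3.

3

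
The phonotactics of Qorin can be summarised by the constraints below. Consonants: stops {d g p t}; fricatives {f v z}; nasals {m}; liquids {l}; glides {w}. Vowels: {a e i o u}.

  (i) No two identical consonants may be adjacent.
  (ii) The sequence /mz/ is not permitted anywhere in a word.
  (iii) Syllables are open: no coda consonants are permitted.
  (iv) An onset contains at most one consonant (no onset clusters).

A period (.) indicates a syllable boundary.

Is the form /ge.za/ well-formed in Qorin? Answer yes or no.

/ge.za/ — σ1 onset /g/, coda /∅/ ok; σ2 onset /z/, coda /∅/ ok → well-formed

yes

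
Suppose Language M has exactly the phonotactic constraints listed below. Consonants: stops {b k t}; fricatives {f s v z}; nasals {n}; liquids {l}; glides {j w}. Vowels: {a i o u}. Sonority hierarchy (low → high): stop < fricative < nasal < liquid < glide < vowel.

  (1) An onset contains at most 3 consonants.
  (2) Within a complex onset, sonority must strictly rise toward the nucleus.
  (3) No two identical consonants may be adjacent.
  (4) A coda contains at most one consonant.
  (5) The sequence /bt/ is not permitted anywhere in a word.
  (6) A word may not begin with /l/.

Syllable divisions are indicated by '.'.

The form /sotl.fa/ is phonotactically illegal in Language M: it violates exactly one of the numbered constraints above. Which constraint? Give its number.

/sotl.fa/: syllable 1 coda /tl/ has 2 consonants (> 1).
This is a violation of constraint 4: "A coda contains at most one consonant."
The remaining constraints (1, 2, 3, 5, 6) are satisfied.

4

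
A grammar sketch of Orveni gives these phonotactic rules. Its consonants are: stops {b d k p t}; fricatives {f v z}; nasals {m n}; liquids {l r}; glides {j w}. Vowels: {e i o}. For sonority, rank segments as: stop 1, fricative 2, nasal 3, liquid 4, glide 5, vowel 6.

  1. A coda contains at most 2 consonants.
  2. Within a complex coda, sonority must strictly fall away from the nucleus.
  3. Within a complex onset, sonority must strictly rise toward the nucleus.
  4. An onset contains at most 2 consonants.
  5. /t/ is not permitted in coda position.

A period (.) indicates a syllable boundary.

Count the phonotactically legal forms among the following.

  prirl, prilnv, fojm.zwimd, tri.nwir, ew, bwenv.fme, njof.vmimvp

prirl — violates constraint 2: syllable 1 coda /rl/: /r/ (liquid, 4) → /l/ (liquid, 4) does not fall → phonotactically illegal
prilnv — violates constraint 1: syllable 1 coda /lnv/ has 3 consonants (> 2) → phonotactically illegal
fojm.zwimd — σ1 onset /f/, coda /jm/ (5→3 falls) ok; σ2 onset /zw/ (2→5 rises), coda /md/ (3→1 falls) ok → phonotactically legal
tri.nwir — σ1 onset /tr/ (1→4 rises), coda /∅/ ok; σ2 onset /nw/ (3→5 rises), coda /r/ ok → phonotactically legal
ew — σ1 onset /∅/, coda /w/ ok → phonotactically legal
bwenv.fme — σ1 onset /bw/ (1→5 rises), coda /nv/ (3→2 falls) ok; σ2 onset /fm/ (2→3 rises), coda /∅/ ok → phonotactically legal
njof.vmimvp — violates constraint 1: syllable 2 coda /mvp/ has 3 consonants (> 2) → phonotactically illegal
Phonotactically legal: fojm.zwimd, tri.nwir, ew, bwenv.fme → 4.

4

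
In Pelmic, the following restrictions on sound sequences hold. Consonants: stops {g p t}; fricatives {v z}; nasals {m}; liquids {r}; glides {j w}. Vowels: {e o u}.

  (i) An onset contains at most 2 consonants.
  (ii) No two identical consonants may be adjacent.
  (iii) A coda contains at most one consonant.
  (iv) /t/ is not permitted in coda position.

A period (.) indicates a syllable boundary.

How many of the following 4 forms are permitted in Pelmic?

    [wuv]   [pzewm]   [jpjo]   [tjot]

[wuv] — σ1 onset /w/, coda /v/ ok → permitted
[pzewm] — violates constraint (iii): syllable 1 coda /wm/ has 2 consonants (> 1) → not permitted
[jpjo] — violates constraint (i): syllable 1 onset /jpj/ has 3 consonants (> 2) → not permitted
[tjot] — violates constraint (iv): syllable 1 coda contains /t/ → not permitted
Permitted: [wuv] → 1.

1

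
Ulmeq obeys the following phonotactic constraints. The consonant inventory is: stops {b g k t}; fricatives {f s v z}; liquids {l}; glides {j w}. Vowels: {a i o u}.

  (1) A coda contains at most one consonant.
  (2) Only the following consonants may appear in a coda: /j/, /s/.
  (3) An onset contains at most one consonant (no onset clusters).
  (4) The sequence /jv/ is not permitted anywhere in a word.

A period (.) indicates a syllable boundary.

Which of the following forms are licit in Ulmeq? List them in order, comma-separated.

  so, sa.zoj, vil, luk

so — σ1 onset /s/, coda /∅/ ok → licit
sa.zoj — σ1 onset /s/, coda /∅/ ok; σ2 onset /z/, coda /j/ ok → licit
vil — violates constraint 2: syllable 1 coda contains /l/, which is not a licensed coda consonant → illicit
luk — violates constraint 2: syllable 1 coda contains /k/, which is not a licensed coda consonant → illicit

so, sa.zoj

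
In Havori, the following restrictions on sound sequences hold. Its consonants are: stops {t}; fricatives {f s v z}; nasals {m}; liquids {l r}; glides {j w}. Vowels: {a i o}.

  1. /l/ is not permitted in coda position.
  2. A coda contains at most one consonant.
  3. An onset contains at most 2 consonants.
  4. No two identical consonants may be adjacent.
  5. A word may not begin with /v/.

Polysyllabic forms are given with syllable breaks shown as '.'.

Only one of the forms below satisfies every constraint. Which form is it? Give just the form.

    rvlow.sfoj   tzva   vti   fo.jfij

rvlow.sfoj — violates constraint 3: syllable 1 onset /rvl/ has 3 consonants (> 2) → phonotactically illegal
tzva — violates constraint 3: syllable 1 onset /tzv/ has 3 consonants (> 2) → phonotactically illegal
vti — violates constraint 5: word begins with /v/ → phonotactically illegal
fo.jfij — σ1 onset /f/, coda /∅/ ok; σ2 onset /jf/ (2C), coda /j/ ok → phonotactically legal

fo.jfij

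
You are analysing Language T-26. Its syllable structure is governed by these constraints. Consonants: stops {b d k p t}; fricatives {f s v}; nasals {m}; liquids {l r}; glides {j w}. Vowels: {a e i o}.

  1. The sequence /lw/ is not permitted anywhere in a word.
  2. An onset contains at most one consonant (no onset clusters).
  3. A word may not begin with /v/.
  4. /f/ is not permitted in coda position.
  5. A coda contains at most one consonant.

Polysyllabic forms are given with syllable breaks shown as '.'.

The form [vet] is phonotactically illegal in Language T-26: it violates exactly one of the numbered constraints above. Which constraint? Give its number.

[vet]: word begins with /v/.
This is a violation of constraint 3: "A word may not begin with /v/."
The remaining constraints (1, 2, 4, 5) are satisfied.

3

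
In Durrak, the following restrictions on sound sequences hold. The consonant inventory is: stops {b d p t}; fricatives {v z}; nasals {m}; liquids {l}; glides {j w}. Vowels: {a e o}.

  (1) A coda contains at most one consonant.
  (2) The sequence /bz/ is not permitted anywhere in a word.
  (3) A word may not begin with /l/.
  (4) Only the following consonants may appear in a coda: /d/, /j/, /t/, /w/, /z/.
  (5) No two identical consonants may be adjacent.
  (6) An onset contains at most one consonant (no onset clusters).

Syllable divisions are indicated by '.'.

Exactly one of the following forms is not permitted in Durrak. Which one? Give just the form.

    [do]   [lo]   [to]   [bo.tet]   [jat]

[lo]

[do] — σ1 onset /d/, coda /∅/ ok → permitted
[lo] — violates constraint 3: word begins with /l/ → not permitted
[to] — σ1 onset /t/, coda /∅/ ok → permitted
[bo.tet] — σ1 onset /b/, coda /∅/ ok; σ2 onset /t/, coda /t/ ok → permitted
[jat] — σ1 onset /j/, coda /t/ ok → permitted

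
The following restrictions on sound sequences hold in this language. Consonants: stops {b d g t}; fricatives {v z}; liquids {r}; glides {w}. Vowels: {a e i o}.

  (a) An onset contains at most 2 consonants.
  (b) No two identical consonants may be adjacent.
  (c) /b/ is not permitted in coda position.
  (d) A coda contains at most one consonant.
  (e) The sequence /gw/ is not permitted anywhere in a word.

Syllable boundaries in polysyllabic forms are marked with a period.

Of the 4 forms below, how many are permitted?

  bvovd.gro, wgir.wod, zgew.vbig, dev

bvovd.gro — violates constraint (d): syllable 1 coda /vd/ has 2 consonants (> 1) → not permitted
wgir.wod — σ1 onset /wg/ (2C), coda /r/ ok; σ2 onset /w/, coda /d/ ok → permitted
zgew.vbig — σ1 onset /zg/ (2C), coda /w/ ok; σ2 onset /vb/ (2C), coda /g/ ok → permitted
dev — σ1 onset /d/, coda /v/ ok → permitted
Permitted: wgir.wod, zgew.vbig, dev → 3.

3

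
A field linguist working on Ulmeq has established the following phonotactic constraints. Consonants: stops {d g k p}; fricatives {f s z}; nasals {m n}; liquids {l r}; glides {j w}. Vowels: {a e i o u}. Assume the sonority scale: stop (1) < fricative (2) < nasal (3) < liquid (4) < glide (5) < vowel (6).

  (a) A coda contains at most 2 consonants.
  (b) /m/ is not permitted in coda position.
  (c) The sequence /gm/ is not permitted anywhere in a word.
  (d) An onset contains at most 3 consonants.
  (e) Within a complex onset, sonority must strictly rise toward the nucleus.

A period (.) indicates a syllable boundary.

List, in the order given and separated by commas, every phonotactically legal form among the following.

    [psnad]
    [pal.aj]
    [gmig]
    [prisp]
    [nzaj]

[psnad] — σ1 onset /psn/ (1→2→3 rises), coda /d/ ok → phonotactically legal
[pal.aj] — σ1 onset /p/, coda /l/ ok; σ2 onset /∅/, coda /j/ ok → phonotactically legal
[gmig] — violates constraint (c): contains banned sequence /gm/ → phonotactically illegal
[prisp] — σ1 onset /pr/ (1→4 rises), coda /sp/ (2C) ok → phonotactically legal
[nzaj] — violates constraint (e): syllable 1 onset /nz/: /n/ (nasal, 3) → /z/ (fricative, 2) does not rise → phonotactically illegal

[psnad], [pal.aj], [prisp]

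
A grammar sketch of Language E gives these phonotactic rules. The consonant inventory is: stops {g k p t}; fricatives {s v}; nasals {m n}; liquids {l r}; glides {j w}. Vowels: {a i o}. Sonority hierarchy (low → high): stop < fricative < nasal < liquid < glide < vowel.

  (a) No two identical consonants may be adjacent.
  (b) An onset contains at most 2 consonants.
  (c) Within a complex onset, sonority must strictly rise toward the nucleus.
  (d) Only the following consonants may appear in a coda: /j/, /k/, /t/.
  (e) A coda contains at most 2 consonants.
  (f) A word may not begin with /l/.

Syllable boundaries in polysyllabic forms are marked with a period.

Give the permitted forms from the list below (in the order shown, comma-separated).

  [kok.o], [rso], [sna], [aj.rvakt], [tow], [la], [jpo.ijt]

[kok.o], [sna]

[kok.o] — σ1 onset /k/, coda /k/ ok; σ2 onset /∅/, coda /∅/ ok → permitted
[rso] — violates constraint (c): syllable 1 onset /rs/: /r/ (liquid, 4) → /s/ (fricative, 2) does not rise → not permitted
[sna] — σ1 onset /sn/ (2→3 rises), coda /∅/ ok → permitted
[aj.rvakt] — violates constraint (c): syllable 2 onset /rv/: /r/ (liquid, 4) → /v/ (fricative, 2) does not rise → not permitted
[tow] — violates constraint (d): syllable 1 coda contains /w/, which is not a licensed coda consonant → not permitted
[la] — violates constraint (f): word begins with /l/ → not permitted
[jpo.ijt] — violates constraint (c): syllable 1 onset /jp/: /j/ (glide, 5) → /p/ (stop, 1) does not rise → not permitted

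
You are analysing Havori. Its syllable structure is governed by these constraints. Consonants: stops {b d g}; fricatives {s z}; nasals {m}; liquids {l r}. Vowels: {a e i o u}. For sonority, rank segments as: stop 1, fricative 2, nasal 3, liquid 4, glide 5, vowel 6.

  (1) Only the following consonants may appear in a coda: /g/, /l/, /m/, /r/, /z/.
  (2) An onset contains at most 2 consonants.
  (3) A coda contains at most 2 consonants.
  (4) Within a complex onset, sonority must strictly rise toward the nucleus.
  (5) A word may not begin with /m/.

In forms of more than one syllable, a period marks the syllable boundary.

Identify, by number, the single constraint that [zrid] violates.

[zrid]: syllable 1 coda contains /d/, which is not a licensed coda consonant.
This is a violation of constraint 1: "Only the following consonants may appear in a coda: /g/, /l/, /m/, /r/, /z/."
The remaining constraints (2, 3, 4, 5) are satisfied.

1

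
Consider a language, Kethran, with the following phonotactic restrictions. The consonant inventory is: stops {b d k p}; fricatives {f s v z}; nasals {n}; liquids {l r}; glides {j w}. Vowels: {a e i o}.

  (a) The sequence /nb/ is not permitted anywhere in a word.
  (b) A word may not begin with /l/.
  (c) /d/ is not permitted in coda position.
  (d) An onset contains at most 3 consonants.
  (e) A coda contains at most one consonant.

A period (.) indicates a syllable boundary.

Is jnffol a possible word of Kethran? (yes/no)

no

jnffol — violates constraint (d): syllable 1 onset /jnff/ has 4 consonants (> 3) → illicit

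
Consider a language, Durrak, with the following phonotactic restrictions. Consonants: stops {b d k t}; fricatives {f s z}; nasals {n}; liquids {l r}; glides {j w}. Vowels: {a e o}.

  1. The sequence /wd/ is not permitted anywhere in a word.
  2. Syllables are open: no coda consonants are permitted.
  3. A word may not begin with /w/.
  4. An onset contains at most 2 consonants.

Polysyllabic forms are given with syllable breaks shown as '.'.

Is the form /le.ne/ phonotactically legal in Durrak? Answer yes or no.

/le.ne/ — σ1 onset /l/, coda /∅/ ok; σ2 onset /n/, coda /∅/ ok → phonotactically legal

yes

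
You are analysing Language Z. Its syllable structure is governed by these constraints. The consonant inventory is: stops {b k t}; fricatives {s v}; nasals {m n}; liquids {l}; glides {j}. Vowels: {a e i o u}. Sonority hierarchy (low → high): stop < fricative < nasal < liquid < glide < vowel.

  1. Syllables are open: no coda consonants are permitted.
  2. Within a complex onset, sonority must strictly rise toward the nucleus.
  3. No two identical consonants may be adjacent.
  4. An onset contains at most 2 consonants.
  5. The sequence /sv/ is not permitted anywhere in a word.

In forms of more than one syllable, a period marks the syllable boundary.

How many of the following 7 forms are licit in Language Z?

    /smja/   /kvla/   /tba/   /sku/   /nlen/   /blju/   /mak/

0

/smja/ — violates constraint 4: syllable 1 onset /smj/ has 3 consonants (> 2) → illicit
/kvla/ — violates constraint 4: syllable 1 onset /kvl/ has 3 consonants (> 2) → illicit
/tba/ — violates constraint 2: syllable 1 onset /tb/: /t/ (stop, 1) → /b/ (stop, 1) does not rise → illicit
/sku/ — violates constraint 2: syllable 1 onset /sk/: /s/ (fricative, 2) → /k/ (stop, 1) does not rise → illicit
/nlen/ — violates constraint 1: syllable 1 coda /n/ has 1 consonant (> 0) → illicit
/blju/ — violates constraint 4: syllable 1 onset /blj/ has 3 consonants (> 2) → illicit
/mak/ — violates constraint 1: syllable 1 coda /k/ has 1 consonant (> 0) → illicit
No form is licit → 0.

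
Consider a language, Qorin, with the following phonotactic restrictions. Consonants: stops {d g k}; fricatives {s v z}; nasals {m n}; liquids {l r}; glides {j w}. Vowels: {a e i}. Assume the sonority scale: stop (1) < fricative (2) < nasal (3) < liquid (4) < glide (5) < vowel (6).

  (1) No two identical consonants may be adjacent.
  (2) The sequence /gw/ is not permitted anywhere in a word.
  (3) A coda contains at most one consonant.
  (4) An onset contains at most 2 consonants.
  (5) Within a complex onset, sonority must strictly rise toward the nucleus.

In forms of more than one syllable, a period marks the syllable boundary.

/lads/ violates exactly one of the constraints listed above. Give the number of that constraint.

/lads/: syllable 1 coda /ds/ has 2 consonants (> 1).
This is a violation of constraint 3: "A coda contains at most one consonant."
The remaining constraints (1, 2, 4, 5) are satisfied.

3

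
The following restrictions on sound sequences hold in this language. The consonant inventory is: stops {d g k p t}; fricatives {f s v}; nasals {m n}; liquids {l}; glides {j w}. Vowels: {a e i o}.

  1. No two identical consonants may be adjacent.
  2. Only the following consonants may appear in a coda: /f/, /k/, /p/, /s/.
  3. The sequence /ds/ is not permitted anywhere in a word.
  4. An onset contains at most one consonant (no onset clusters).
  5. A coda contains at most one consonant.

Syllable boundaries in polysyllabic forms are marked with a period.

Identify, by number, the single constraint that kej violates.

2

kej: syllable 1 coda contains /j/, which is not a licensed coda consonant.
This is a violation of constraint 2: "Only the following consonants may appear in a coda: /f/, /k/, /p/, /s/."
The remaining constraints (1, 3, 4, 5) are satisfied.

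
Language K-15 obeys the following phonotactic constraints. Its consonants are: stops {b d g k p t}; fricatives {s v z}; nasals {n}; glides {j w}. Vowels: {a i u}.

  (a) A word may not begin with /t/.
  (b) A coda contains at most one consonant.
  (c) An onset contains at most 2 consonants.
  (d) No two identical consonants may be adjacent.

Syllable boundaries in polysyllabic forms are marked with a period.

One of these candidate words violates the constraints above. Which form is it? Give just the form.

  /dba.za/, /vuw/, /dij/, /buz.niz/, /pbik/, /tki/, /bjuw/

/dba.za/ — σ1 onset /db/ (2C), coda /∅/ ok; σ2 onset /z/, coda /∅/ ok → phonotactically legal
/vuw/ — σ1 onset /v/, coda /w/ ok → phonotactically legal
/dij/ — σ1 onset /d/, coda /j/ ok → phonotactically legal
/buz.niz/ — σ1 onset /b/, coda /z/ ok; σ2 onset /n/, coda /z/ ok → phonotactically legal
/pbik/ — σ1 onset /pb/ (2C), coda /k/ ok → phonotactically legal
/tki/ — violates constraint (a): word begins with /t/ → phonotactically illegal
/bjuw/ — σ1 onset /bj/ (2C), coda /w/ ok → phonotactically legal

/tki/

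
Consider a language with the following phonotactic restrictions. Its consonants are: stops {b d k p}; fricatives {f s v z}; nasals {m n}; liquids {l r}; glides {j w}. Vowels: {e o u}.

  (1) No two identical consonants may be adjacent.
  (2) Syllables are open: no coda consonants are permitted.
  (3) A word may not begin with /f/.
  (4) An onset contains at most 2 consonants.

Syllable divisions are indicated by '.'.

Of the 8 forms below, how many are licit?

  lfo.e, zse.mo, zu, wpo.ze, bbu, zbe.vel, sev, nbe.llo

4

lfo.e — σ1 onset /lf/ (2C), coda /∅/ ok; σ2 onset /∅/, coda /∅/ ok → licit
zse.mo — σ1 onset /zs/ (2C), coda /∅/ ok; σ2 onset /m/, coda /∅/ ok → licit
zu — σ1 onset /z/, coda /∅/ ok → licit
wpo.ze — σ1 onset /wp/ (2C), coda /∅/ ok; σ2 onset /z/, coda /∅/ ok → licit
bbu — violates constraint 1: adjacent identical consonants /bb/ → illicit
zbe.vel — violates constraint 2: syllable 2 coda /l/ has 1 consonant (> 0) → illicit
sev — violates constraint 2: syllable 1 coda /v/ has 1 consonant (> 0) → illicit
nbe.llo — violates constraint 1: adjacent identical consonants /ll/ → illicit
Licit: lfo.e, zse.mo, zu, wpo.ze → 4.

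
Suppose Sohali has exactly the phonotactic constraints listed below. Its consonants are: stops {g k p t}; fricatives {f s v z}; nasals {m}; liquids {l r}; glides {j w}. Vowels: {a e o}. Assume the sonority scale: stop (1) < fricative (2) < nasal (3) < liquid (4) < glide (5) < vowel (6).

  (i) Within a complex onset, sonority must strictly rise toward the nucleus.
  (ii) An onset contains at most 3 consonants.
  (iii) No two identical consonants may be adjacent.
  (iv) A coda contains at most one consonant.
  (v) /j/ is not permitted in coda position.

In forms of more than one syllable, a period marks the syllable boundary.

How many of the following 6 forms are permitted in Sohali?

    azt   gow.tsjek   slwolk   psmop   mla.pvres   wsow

azt — violates constraint (iv): syllable 1 coda /zt/ has 2 consonants (> 1) → not permitted
gow.tsjek — σ1 onset /g/, coda /w/ ok; σ2 onset /tsj/ (1→2→5 rises), coda /k/ ok → permitted
slwolk — violates constraint (iv): syllable 1 coda /lk/ has 2 consonants (> 1) → not permitted
psmop — σ1 onset /psm/ (1→2→3 rises), coda /p/ ok → permitted
mla.pvres — σ1 onset /ml/ (3→4 rises), coda /∅/ ok; σ2 onset /pvr/ (1→2→4 rises), coda /s/ ok → permitted
wsow — violates constraint (i): syllable 1 onset /ws/: /w/ (glide, 5) → /s/ (fricative, 2) does not rise → not permitted
Permitted: gow.tsjek, psmop, mla.pvres → 3.

3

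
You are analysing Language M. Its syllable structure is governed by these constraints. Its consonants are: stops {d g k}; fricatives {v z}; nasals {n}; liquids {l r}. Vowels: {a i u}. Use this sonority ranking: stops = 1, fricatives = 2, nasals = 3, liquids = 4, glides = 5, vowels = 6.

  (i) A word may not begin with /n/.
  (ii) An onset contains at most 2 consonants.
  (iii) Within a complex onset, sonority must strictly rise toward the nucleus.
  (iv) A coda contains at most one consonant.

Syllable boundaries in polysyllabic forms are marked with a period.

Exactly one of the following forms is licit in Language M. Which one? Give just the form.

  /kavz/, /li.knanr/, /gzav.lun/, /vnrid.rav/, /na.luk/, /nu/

/gzav.lun/

/kavz/ — violates constraint (iv): syllable 1 coda /vz/ has 2 consonants (> 1) → illicit
/li.knanr/ — violates constraint (iv): syllable 2 coda /nr/ has 2 consonants (> 1) → illicit
/gzav.lun/ — σ1 onset /gz/ (1→2 rises), coda /v/ ok; σ2 onset /l/, coda /n/ ok → licit
/vnrid.rav/ — violates constraint (ii): syllable 1 onset /vnr/ has 3 consonants (> 2) → illicit
/na.luk/ — violates constraint (i): word begins with /n/ → illicit
/nu/ — violates constraint (i): word begins with /n/ → illicit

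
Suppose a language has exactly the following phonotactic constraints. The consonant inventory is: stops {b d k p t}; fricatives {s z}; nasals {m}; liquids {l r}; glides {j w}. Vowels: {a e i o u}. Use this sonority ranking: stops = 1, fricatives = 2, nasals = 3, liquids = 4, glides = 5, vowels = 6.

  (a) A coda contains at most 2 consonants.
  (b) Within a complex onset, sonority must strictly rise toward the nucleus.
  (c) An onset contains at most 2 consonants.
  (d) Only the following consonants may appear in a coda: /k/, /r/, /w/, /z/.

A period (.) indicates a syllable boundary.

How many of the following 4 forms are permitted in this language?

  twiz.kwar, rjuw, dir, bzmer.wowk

twiz.kwar — σ1 onset /tw/ (1→5 rises), coda /z/ ok; σ2 onset /kw/ (1→5 rises), coda /r/ ok → permitted
rjuw — σ1 onset /rj/ (4→5 rises), coda /w/ ok → permitted
dir — σ1 onset /d/, coda /r/ ok → permitted
bzmer.wowk — violates constraint (c): syllable 1 onset /bzm/ has 3 consonants (> 2) → not permitted
Permitted: twiz.kwar, rjuw, dir → 3.

3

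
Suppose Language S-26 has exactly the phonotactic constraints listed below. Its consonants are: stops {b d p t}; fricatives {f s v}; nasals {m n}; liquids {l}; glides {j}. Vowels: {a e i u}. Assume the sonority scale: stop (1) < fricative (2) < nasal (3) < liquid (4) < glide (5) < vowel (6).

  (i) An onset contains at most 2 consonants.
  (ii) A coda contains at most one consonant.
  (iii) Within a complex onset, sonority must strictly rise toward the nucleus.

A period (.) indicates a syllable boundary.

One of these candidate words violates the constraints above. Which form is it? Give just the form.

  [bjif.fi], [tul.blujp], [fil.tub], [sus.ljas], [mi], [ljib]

[tul.blujp]

[bjif.fi] — σ1 onset /bj/ (1→5 rises), coda /f/ ok; σ2 onset /f/, coda /∅/ ok → well-formed
[tul.blujp] — violates constraint (ii): syllable 2 coda /jp/ has 2 consonants (> 1) → ill-formed
[fil.tub] — σ1 onset /f/, coda /l/ ok; σ2 onset /t/, coda /b/ ok → well-formed
[sus.ljas] — σ1 onset /s/, coda /s/ ok; σ2 onset /lj/ (4→5 rises), coda /s/ ok → well-formed
[mi] — σ1 onset /m/, coda /∅/ ok → well-formed
[ljib] — σ1 onset /lj/ (4→5 rises), coda /b/ ok → well-formed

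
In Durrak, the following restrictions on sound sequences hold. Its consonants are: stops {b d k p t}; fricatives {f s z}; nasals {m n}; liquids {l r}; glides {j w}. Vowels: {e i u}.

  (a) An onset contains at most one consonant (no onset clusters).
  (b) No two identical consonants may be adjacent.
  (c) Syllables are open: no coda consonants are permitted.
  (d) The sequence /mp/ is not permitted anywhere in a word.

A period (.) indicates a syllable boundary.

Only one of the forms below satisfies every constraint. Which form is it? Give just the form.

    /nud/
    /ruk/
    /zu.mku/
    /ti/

/ti/

/nud/ — violates constraint (c): syllable 1 coda /d/ has 1 consonant (> 0) → phonotactically illegal
/ruk/ — violates constraint (c): syllable 1 coda /k/ has 1 consonant (> 0) → phonotactically illegal
/zu.mku/ — violates constraint (a): syllable 2 onset /mk/ has 2 consonants (> 1) → phonotactically illegal
/ti/ — σ1 onset /t/, coda /∅/ ok → phonotactically legal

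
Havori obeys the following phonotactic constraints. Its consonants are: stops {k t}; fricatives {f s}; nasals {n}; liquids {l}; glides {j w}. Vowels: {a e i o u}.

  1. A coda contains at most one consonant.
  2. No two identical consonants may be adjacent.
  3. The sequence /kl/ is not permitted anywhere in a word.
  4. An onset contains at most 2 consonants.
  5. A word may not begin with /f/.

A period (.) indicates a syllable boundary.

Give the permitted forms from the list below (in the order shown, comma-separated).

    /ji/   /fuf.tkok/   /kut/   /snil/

/ji/, /kut/, /snil/

/ji/ — σ1 onset /j/, coda /∅/ ok → permitted
/fuf.tkok/ — violates constraint 5: word begins with /f/ → not permitted
/kut/ — σ1 onset /k/, coda /t/ ok → permitted
/snil/ — σ1 onset /sn/ (2C), coda /l/ ok → permitted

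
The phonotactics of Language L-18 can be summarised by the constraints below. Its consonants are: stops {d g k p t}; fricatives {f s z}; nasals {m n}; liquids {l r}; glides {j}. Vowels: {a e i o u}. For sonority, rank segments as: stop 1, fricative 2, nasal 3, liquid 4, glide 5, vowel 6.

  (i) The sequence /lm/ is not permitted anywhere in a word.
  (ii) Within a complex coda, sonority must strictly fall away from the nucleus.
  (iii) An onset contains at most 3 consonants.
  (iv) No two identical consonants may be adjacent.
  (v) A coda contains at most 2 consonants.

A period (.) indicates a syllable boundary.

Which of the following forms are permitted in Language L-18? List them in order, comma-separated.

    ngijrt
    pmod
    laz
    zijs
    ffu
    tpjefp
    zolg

ngijrt — violates constraint (v): syllable 1 coda /jrt/ has 3 consonants (> 2) → not permitted
pmod — σ1 onset /pm/ (2C), coda /d/ ok → permitted
laz — σ1 onset /l/, coda /z/ ok → permitted
zijs — σ1 onset /z/, coda /js/ (5→2 falls) ok → permitted
ffu — violates constraint (iv): adjacent identical consonants /ff/ → not permitted
tpjefp — σ1 onset /tpj/ (3C), coda /fp/ (2→1 falls) ok → permitted
zolg — σ1 onset /z/, coda /lg/ (4→1 falls) ok → permitted

pmod, laz, zijs, tpjefp, zolg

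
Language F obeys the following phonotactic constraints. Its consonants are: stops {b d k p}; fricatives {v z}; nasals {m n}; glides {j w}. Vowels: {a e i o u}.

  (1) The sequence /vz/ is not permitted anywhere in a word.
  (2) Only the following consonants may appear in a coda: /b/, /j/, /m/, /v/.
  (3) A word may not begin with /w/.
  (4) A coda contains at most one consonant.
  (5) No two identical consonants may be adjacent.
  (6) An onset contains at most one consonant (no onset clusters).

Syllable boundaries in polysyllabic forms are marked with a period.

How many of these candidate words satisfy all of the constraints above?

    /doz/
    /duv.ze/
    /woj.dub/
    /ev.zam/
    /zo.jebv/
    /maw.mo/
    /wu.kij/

0

/doz/ — violates constraint 2: syllable 1 coda contains /z/, which is not a licensed coda consonant → ill-formed
/duv.ze/ — violates constraint 1: contains banned sequence /vz/ → ill-formed
/woj.dub/ — violates constraint 3: word begins with /w/ → ill-formed
/ev.zam/ — violates constraint 1: contains banned sequence /vz/ → ill-formed
/zo.jebv/ — violates constraint 4: syllable 2 coda /bv/ has 2 consonants (> 1) → ill-formed
/maw.mo/ — violates constraint 2: syllable 1 coda contains /w/, which is not a licensed coda consonant → ill-formed
/wu.kij/ — violates constraint 3: word begins with /w/ → ill-formed
No form is well-formed → 0.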